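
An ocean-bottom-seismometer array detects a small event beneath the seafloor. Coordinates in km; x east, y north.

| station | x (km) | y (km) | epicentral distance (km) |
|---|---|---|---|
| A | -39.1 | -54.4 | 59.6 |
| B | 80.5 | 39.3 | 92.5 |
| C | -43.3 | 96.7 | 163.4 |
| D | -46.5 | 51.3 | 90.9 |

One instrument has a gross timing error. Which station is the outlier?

C

Solve using three stations at a time. Using A, B, D (subtract circle equations pairwise → linear system) gives (x, y) ≈ (9.7, -20.2).
Distances from that point to each station vs reported:
  A: calculated 59.6 vs reported 59.6 → residual 0.0 km
  B: calculated 92.5 vs reported 92.5 → residual 0.0 km
  C: calculated 128.3 vs reported 163.4 → residual 35.1 km
  D: calculated 90.9 vs reported 90.9 → residual 0.0 km
A, B, D are mutually consistent (residuals ≈ 0); C is off by 35.1 km.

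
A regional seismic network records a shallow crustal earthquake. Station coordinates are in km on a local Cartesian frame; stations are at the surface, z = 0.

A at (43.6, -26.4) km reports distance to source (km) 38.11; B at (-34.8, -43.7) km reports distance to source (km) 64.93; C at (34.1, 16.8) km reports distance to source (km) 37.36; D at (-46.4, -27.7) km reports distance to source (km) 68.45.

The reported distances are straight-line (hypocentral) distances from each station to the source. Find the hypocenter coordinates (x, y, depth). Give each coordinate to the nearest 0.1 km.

Each station gives a sphere (x−x_i)² + (y−y_i)² + z² = d_i² (stations at z=0).
Subtracting the A sphere from B and C: z² cancels, leaving linear equations in x and y:
-156.8 x − 34.6 y = -2240.72
-19.0 x + 86.4 y = -1096.27
Solving: x ≈ 16.299, y ≈ -9.104 km (keep extra digits for the depth step; rounded: 16.3, -9.1).
Then from the A sphere: z² = 38.11² − (x − 43.6)² − (y + 26.4)² with x = 16.299, y = -9.104, so z ≈ 20.196 ≈ 20.2 km.

(16.3, -9.1, 20.2)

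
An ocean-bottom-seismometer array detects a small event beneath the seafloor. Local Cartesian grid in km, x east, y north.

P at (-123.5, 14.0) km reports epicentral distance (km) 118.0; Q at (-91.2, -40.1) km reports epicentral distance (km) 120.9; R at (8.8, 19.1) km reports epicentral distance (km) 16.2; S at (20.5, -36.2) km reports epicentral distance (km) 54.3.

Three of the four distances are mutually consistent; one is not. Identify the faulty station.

Q

Solve using three stations at a time. Using P, R, S (subtract circle equations pairwise → linear system) gives (x, y) ≈ (-5.5, 11.5).
Distances from that point to each station vs reported:
  P: calculated 118.0 vs reported 118.0 → residual 0.0 km
  Q: calculated 100.0 vs reported 120.9 → residual 20.9 km
  R: calculated 16.2 vs reported 16.2 → residual 0.0 km
  S: calculated 54.3 vs reported 54.3 → residual 0.0 km
P, R, S are mutually consistent (residuals ≈ 0); Q is off by 20.9 km.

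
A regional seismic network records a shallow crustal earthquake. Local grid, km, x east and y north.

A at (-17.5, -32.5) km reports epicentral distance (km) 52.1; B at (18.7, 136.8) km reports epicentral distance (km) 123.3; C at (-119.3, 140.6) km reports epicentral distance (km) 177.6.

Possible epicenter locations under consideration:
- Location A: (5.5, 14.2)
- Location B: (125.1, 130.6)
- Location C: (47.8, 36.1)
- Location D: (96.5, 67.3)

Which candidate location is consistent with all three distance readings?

Location A

For each candidate, compare |candidate − station| to the reported distance:
Location A: residuals A 0.0, B 0.0, C 0.0 → max 0.0 km
Location B: residuals A 164.5, B 16.7, C 67.0 → max 164.5 km
Location C: residuals A 42.6, B 18.5, C 19.5 → max 42.6 km
Location D: residuals A 99.4, B 19.0, C 50.3 → max 99.4 km
Only Location A has all residuals ≈ 0.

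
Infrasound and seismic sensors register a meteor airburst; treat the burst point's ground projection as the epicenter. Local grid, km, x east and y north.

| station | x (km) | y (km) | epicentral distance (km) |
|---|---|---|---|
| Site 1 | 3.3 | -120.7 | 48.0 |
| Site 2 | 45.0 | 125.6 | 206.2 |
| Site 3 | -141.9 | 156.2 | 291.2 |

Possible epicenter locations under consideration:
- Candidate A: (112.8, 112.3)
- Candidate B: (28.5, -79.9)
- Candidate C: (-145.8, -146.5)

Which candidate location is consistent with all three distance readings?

Candidate B

For each candidate, compare |candidate − station| to the reported distance:
Candidate A: residuals Site 1 209.4, Site 2 137.1, Site 3 32.7 → max 209.4 km
Candidate B: residuals Site 1 0.0, Site 2 0.0, Site 3 0.0 → max 0.0 km
Candidate C: residuals Site 1 103.3, Site 2 126.1, Site 3 11.5 → max 126.1 km
Only Candidate B has all residuals ≈ 0.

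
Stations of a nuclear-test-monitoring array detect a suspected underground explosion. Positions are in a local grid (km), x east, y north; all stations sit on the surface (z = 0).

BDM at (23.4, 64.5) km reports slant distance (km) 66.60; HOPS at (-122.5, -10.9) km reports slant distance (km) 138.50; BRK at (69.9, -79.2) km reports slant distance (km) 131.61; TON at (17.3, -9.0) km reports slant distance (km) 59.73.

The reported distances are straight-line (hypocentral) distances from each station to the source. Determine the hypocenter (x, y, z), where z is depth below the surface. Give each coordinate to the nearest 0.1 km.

x ≈ 2.8 km, y ≈ 23.3 km, depth ≈ 48.1 km

Each station gives a sphere (x−x_i)² + (y−y_i)² + z² = d_i² (stations at z=0).
Subtracting the BDM sphere from HOPS and BRK: z² cancels, leaving linear equations in x and y:
-291.8 x − 150.8 y = -4329.44
93.0 x − 287.4 y = -6434.79
Solving: x ≈ 2.798, y ≈ 23.295 km (keep extra digits for the depth step; rounded: 2.8, 23.3).
Then from the BDM sphere: z² = 66.60² − (x − 23.4)² − (y − 64.5)² with x = 2.798, y = 23.295, so z ≈ 48.096 ≈ 48.1 km.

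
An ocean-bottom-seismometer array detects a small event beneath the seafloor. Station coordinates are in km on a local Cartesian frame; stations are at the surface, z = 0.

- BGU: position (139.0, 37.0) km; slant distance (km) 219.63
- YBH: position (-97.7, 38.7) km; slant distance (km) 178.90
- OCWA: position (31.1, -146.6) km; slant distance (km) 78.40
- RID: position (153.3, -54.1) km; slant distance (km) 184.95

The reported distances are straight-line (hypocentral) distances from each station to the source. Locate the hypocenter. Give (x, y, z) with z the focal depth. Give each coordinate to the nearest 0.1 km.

(-14.7, -110.8, 52.6)

Each station gives a sphere (x−x_i)² + (y−y_i)² + z² = d_i² (stations at z=0).
Subtracting the BGU sphere from YBH and OCWA: z² cancels, leaving linear equations in x and y:
-473.4 x + 3.4 y = 6585.11
-215.8 x − 367.2 y = 43859.55
Solving: x ≈ -14.706, y ≈ -110.801 km (keep extra digits for the depth step; rounded: -14.7, -110.8).
Then from the BGU sphere: z² = 219.63² − (x − 139.0)² − (y − 37.0)² with x = -14.706, y = -110.801, so z ≈ 52.599 ≈ 52.6 km.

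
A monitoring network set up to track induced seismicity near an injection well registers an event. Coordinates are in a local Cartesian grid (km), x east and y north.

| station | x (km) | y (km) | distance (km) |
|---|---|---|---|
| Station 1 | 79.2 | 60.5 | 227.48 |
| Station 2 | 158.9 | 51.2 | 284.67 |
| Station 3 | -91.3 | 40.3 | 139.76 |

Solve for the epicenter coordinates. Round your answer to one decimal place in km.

Circle about each station: (x − 79.2)² + (y − 60.5)² = 227.48²; (x − 158.9)² + (y − 51.2)² = 284.67²; (x + 91.3)² + (y − 40.3)² = 139.76².
Subtracting the Station 1 equation from the Station 2 and Station 3 equations removes the quadratic terms:
159.4 x − 18.6 y = -11352.10
-341.0 x − 40.4 y = 32241.18
Solving the 2×2 system: x ≈ -82.8, y ≈ -99.2 km.

(-82.8, -99.2)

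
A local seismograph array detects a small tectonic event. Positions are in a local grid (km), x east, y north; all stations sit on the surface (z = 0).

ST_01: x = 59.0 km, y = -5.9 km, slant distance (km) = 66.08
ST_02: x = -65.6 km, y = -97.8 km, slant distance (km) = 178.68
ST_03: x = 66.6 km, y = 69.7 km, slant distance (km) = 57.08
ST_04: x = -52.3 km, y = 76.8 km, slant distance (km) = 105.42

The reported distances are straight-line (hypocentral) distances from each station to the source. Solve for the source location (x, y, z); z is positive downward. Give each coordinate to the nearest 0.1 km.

x ≈ 38.3 km, y ≈ 41.7 km, depth ≈ 40.9 km

Each station gives a sphere (x−x_i)² + (y−y_i)² + z² = d_i² (stations at z=0).
Subtracting the ST_01 sphere from ST_02 and ST_03: z² cancels, leaving linear equations in x and y:
-249.2 x − 183.8 y = -17207.59
15.2 x + 151.2 y = 6886.28
Solving: x ≈ 38.299, y ≈ 41.694 km (keep extra digits for the depth step; rounded: 38.3, 41.7).
Then from the ST_01 sphere: z² = 66.08² − (x − 59.0)² − (y + 5.9)² with x = 38.299, y = 41.694, so z ≈ 40.900 ≈ 40.9 km.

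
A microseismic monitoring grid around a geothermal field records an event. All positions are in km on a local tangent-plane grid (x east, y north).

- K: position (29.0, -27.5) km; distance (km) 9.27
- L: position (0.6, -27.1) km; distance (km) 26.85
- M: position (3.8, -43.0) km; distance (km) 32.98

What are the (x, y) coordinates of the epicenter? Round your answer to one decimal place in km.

Circle about each station: (x − 29.0)² + (y + 27.5)² = 9.27²; (x − 0.6)² + (y + 27.1)² = 26.85²; (x − 3.8)² + (y + 43.0)² = 32.98².
Subtracting the K equation from the L and M equations removes the quadratic terms:
-56.8 x + 0.8 y = -1497.47
-50.4 x − 31.0 y = -735.56
Solving the 2×2 system: x ≈ 26.1, y ≈ -18.7 km.

x ≈ 26.1 km, y ≈ -18.7 km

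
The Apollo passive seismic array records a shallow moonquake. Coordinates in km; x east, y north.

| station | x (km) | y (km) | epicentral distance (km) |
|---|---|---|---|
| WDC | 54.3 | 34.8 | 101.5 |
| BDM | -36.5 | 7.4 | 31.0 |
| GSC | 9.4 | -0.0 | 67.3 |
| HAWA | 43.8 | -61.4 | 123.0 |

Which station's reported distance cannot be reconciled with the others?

HAWA

Solve using three stations at a time. Using WDC, BDM, GSC (subtract circle equations pairwise → linear system) gives (x, y) ≈ (-47.2, 36.4).
Distances from that point to each station vs reported:
  WDC: calculated 101.5 vs reported 101.5 → residual 0.0 km
  BDM: calculated 30.9 vs reported 31.0 → residual 0.1 km
  GSC: calculated 67.2 vs reported 67.3 → residual 0.1 km
  HAWA: calculated 133.5 vs reported 123.0 → residual 10.5 km
WDC, BDM, GSC are mutually consistent (residuals ≈ 0); HAWA is off by 10.5 km.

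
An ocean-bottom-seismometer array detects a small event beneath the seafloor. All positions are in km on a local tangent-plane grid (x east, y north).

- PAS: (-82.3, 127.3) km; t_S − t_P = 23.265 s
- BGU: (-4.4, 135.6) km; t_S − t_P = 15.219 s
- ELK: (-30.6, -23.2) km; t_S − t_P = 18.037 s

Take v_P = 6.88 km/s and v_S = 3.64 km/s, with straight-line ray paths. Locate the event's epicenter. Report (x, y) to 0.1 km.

83.3 km east, 57.2 km north

Distance from S−P lag: d = Δt · v_P v_S / (v_P − v_S) = Δt · (6.88·3.64)/(6.88−3.64) ≈ 7.7294·Δt.
So d_PAS = 179.82, d_BGU = 117.63, d_ELK = 139.41 km.
Circle about each station: (x + 82.3)² + (y − 127.3)² = 179.82²; (x + 4.4)² + (y − 135.6)² = 117.63²; (x + 30.6)² + (y + 23.2)² = 139.41².
Subtracting pairs of circle equations eliminates x²+y² and gives linear equations (the radical axes):
155.8 x + 16.6 y = 13926.56
103.4 x − 301.0 y = -8603.90
Solving the 2×2 system: x ≈ 83.3, y ≈ 57.2 km.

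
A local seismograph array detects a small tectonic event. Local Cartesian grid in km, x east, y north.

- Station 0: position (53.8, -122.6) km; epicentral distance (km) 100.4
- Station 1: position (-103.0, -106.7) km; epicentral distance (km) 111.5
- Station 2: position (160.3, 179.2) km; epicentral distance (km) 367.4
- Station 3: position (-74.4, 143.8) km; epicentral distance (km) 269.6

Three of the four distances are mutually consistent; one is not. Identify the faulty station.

Station 1

Solve using three stations at a time. Using Station 0, Station 2, Station 3 (subtract circle equations pairwise → linear system) gives (x, y) ≈ (-46.6, -124.4).
Distances from that point to each station vs reported:
  Station 0: calculated 100.5 vs reported 100.4 → residual 0.1 km
  Station 1: calculated 59.1 vs reported 111.5 → residual 52.4 km
  Station 2: calculated 367.4 vs reported 367.4 → residual 0.0 km
  Station 3: calculated 269.6 vs reported 269.6 → residual 0.0 km
Station 0, Station 2, Station 3 are mutually consistent (residuals ≈ 0); Station 1 is off by 52.4 km.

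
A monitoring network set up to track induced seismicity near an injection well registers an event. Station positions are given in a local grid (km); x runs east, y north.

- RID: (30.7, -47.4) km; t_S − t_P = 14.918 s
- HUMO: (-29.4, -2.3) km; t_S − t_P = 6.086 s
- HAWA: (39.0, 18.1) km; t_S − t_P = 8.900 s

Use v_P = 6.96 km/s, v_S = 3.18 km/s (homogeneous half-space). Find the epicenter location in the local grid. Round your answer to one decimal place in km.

Distance from S−P lag: d = Δt · v_P v_S / (v_P − v_S) = Δt · (6.96·3.18)/(6.96−3.18) ≈ 5.8552·Δt.
So d_RID = 87.35, d_HUMO = 35.63, d_HAWA = 52.11 km.
Circle about each station: (x − 30.7)² + (y + 47.4)² = 87.35²; (x + 29.4)² + (y + 2.3)² = 35.63²; (x − 39.0)² + (y − 18.1)² = 52.11².
Subtracting the RID equation from the HUMO and HAWA equations removes the quadratic terms:
-120.2 x + 90.2 y = 4040.93
16.6 x + 131.0 y = 3573.93
Solving the 2×2 system: x ≈ -12.0, y ≈ 28.8 km.

x ≈ -12.0 km, y ≈ 28.8 km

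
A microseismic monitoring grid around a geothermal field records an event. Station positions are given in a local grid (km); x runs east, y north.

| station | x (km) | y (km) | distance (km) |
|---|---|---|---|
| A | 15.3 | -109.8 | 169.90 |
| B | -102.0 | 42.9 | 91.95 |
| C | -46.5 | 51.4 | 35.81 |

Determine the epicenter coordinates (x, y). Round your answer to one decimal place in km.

-11.3 km east, 58.0 km north

Circle about each station: (x − 15.3)² + (y + 109.8)² = 169.90²; (x + 102.0)² + (y − 42.9)² = 91.95²; (x + 46.5)² + (y − 51.4)² = 35.81².
Subtracting pairs of circle equations eliminates x²+y² and gives linear equations (the radical axes):
-234.6 x + 305.4 y = 20365.49
-123.6 x + 322.4 y = 20097.73
Solving the 2×2 system: x ≈ -11.3, y ≈ 58.0 km.
Check against A (with the unrounded x, y): √((x − 15.3)²+(y + 109.8)²) = 169.90 ≈ 169.90 km. ✓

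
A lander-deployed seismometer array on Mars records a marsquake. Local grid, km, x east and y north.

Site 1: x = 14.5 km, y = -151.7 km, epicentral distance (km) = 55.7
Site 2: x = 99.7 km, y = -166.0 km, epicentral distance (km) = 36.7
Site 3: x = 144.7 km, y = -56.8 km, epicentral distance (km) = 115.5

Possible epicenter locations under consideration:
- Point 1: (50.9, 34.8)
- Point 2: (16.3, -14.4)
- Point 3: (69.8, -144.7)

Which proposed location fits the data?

For each candidate, compare |candidate − station| to the reported distance:
Point 1: residuals Site 1 134.3, Site 2 169.9, Site 3 15.6 → max 169.9 km
Point 2: residuals Site 1 81.6, Site 2 136.3, Site 3 19.7 → max 136.3 km
Point 3: residuals Site 1 0.0, Site 2 0.0, Site 3 0.0 → max 0.0 km
Only Point 3 has all residuals ≈ 0.

Point 3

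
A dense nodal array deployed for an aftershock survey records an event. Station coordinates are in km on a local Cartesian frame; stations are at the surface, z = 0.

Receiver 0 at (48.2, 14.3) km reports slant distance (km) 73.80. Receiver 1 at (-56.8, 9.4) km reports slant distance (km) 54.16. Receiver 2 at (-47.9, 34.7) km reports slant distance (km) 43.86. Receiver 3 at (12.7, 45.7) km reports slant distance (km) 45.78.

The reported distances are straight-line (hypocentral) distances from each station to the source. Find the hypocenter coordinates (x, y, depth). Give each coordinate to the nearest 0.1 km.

Each station gives a sphere (x−x_i)² + (y−y_i)² + z² = d_i² (stations at z=0).
Subtracting the Receiver 0 sphere from Receiver 1 and Receiver 2: z² cancels, leaving linear equations in x and y:
-210.0 x − 9.8 y = 3300.00
-192.2 x + 40.8 y = 4493.51
Solving: x ≈ -17.096, y ≈ 29.601 km (keep extra digits for the depth step; rounded: -17.1, 29.6).
Then from the Receiver 0 sphere: z² = 73.80² − (x − 48.2)² − (y − 14.3)² with x = -17.096, y = 29.601, so z ≈ 30.802 ≈ 30.8 km.

x ≈ -17.1 km, y ≈ 29.6 km, depth ≈ 30.8 km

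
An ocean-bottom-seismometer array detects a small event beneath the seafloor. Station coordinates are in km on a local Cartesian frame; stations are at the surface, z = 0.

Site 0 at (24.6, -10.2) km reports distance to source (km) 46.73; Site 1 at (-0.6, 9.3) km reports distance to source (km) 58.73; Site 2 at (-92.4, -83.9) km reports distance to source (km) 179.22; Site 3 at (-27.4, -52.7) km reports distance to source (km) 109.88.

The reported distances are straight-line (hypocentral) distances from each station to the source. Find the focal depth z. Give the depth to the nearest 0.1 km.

z ≈ 23.5 km

Each station gives a sphere (x−x_i)² + (y−y_i)² + z² = d_i² (stations at z=0).
Subtracting the Site 0 sphere from Site 1 and Site 2: z² cancels, leaving linear equations in x and y:
-50.4 x + 39.0 y = -1887.87
-234.0 x − 147.4 y = -15068.35
Solving: x ≈ 52.307, y ≈ 19.190 km (keep extra digits for the depth step; rounded: 52.3, 19.2).
Then from the Site 0 sphere: z² = 46.73² − (x − 24.6)² − (y + 10.2)² with x = 52.307, y = 19.190, so z ≈ 23.500 ≈ 23.5 km.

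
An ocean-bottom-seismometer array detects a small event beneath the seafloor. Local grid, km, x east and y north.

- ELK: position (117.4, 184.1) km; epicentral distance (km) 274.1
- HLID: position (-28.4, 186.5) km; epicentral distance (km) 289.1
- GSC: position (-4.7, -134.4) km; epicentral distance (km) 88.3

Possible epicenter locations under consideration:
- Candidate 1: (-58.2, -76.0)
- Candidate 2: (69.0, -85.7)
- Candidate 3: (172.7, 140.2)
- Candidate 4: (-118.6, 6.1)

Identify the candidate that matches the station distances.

Candidate 2

For each candidate, compare |candidate − station| to the reported distance:
Candidate 1: residuals ELK 39.7, HLID 24.9, GSC 9.1 → max 39.7 km
Candidate 2: residuals ELK 0.0, HLID 0.0, GSC 0.0 → max 0.0 km
Candidate 3: residuals ELK 203.5, HLID 82.7, GSC 238.6 → max 238.6 km
Candidate 4: residuals ELK 21.5, HLID 87.4, GSC 92.6 → max 92.6 km
Only Candidate 2 has all residuals ≈ 0.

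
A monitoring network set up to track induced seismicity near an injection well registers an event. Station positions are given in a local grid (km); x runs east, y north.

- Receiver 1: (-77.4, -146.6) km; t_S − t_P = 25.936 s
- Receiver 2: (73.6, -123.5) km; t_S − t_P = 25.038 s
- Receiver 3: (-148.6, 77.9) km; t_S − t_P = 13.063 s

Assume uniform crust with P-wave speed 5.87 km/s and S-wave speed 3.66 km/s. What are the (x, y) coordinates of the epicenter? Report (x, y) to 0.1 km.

Distance from S−P lag: d = Δt · v_P v_S / (v_P − v_S) = Δt · (5.87·3.66)/(5.87−3.66) ≈ 9.7214·Δt.
So d_Receiver 1 = 252.13, d_Receiver 2 = 243.40, d_Receiver 3 = 126.99 km.
Circle about each station: (x + 77.4)² + (y + 146.6)² = 252.13²; (x − 73.6)² + (y + 123.5)² = 243.40²; (x + 148.6)² + (y − 77.9)² = 126.99².
Subtracting pairs of circle equations eliminates x²+y² and gives linear equations (the radical axes):
302.0 x + 46.2 y = -2487.13
-142.4 x + 449.0 y = 48111.13
Solving the 2×2 system: x ≈ -23.5, y ≈ 99.7 km.

(-23.5, 99.7)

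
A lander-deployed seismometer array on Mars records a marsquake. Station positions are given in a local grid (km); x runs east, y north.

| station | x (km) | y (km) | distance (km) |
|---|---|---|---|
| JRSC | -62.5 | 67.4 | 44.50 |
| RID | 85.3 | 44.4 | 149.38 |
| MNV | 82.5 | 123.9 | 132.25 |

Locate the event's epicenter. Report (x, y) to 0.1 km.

Circle about each station: (x + 62.5)² + (y − 67.4)² = 44.50²; (x − 85.3)² + (y − 44.4)² = 149.38²; (x − 82.5)² + (y − 123.9)² = 132.25².
Subtracting the JRSC equation from the RID and MNV equations removes the quadratic terms:
295.6 x − 46.0 y = -19535.69
290.0 x + 113.0 y = -1801.36
Solving the 2×2 system: x ≈ -49.0, y ≈ 109.8 km.

x ≈ -49.0 km, y ≈ 109.8 km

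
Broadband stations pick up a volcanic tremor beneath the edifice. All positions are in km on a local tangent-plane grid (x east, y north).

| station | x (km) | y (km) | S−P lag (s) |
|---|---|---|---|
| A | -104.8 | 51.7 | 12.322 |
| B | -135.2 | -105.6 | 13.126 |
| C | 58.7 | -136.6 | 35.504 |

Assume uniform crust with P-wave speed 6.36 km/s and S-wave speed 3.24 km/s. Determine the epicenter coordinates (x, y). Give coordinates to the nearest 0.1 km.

Distance from S−P lag: d = Δt · v_P v_S / (v_P − v_S) = Δt · (6.36·3.24)/(6.36−3.24) ≈ 6.6046·Δt.
So d_A = 81.38, d_B = 86.69, d_C = 234.49 km.
Circle about each station: (x + 104.8)² + (y − 51.7)² = 81.38²; (x + 135.2)² + (y + 105.6)² = 86.69²; (x − 58.7)² + (y + 136.6)² = 234.49².
Subtracting the A equation from the B and C equations removes the quadratic terms:
-60.8 x − 314.6 y = 14882.02
327.0 x − 376.6 y = -39913.54
Solving the 2×2 system: x ≈ -144.4, y ≈ -19.4 km.

x ≈ -144.4 km, y ≈ -19.4 km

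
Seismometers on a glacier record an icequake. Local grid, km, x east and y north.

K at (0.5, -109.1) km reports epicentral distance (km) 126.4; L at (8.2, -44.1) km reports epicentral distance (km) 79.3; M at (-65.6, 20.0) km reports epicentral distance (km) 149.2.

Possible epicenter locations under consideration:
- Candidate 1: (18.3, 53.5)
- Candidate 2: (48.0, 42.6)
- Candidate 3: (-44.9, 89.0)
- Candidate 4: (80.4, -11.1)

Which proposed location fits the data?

Candidate 4

For each candidate, compare |candidate − station| to the reported distance:
Candidate 1: residuals K 37.2, L 18.8, M 58.9 → max 58.9 km
Candidate 2: residuals K 32.6, L 16.1, M 33.4 → max 33.4 km
Candidate 3: residuals K 76.8, L 64.0, M 77.2 → max 77.2 km
Candidate 4: residuals K 0.0, L 0.1, M 0.1 → max 0.1 km
Only Candidate 4 has all residuals ≈ 0.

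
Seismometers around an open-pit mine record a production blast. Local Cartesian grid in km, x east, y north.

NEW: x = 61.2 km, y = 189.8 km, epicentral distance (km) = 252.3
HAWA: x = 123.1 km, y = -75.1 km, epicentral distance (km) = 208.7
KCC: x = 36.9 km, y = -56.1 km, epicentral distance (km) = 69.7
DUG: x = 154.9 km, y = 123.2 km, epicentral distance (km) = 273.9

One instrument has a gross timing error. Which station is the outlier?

Solve using three stations at a time. Using NEW, HAWA, DUG (subtract circle equations pairwise → linear system) gives (x, y) ≈ (-78.4, -20.4).
Distances from that point to each station vs reported:
  NEW: calculated 252.3 vs reported 252.3 → residual 0.0 km
  HAWA: calculated 208.7 vs reported 208.7 → residual 0.0 km
  KCC: calculated 120.7 vs reported 69.7 → residual 51.0 km
  DUG: calculated 273.9 vs reported 273.9 → residual 0.0 km
NEW, HAWA, DUG are mutually consistent (residuals ≈ 0); KCC is off by 51.0 km.

KCC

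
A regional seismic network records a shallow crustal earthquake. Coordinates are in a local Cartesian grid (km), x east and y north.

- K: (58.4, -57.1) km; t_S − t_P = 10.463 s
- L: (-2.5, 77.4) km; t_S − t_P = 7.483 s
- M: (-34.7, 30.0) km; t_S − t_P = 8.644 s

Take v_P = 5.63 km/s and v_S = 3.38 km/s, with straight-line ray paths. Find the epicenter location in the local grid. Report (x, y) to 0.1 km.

Distance from S−P lag: d = Δt · v_P v_S / (v_P − v_S) = Δt · (5.63·3.38)/(5.63−3.38) ≈ 8.4575·Δt.
So d_K = 88.49, d_L = 63.29, d_M = 73.11 km.
Circle about each station: (x − 58.4)² + (y + 57.1)² = 88.49²; (x + 2.5)² + (y − 77.4)² = 63.29²; (x + 34.7)² + (y − 30.0)² = 73.11².
Subtracting pairs of circle equations eliminates x²+y² and gives linear equations (the radical axes):
-121.8 x + 269.0 y = 3150.90
-186.2 x + 174.2 y = -2081.47
Solving the 2×2 system: x ≈ 38.4, y ≈ 29.1 km.
Check against K (with the unrounded x, y): √((x − 58.4)²+(y + 57.1)²) = 88.49 ≈ 88.49 km. ✓

(38.4, 29.1)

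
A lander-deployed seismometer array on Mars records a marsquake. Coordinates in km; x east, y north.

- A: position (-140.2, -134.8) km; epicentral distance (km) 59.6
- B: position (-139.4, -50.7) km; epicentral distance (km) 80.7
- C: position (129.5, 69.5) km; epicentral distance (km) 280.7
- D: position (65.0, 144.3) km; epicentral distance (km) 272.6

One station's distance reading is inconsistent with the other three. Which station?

Solve using three stations at a time. Using A, B, C (subtract circle equations pairwise → linear system) gives (x, y) ≈ (-85.6, -110.9).
Distances from that point to each station vs reported:
  A: calculated 59.6 vs reported 59.6 → residual 0.0 km
  B: calculated 80.7 vs reported 80.7 → residual 0.0 km
  C: calculated 280.7 vs reported 280.7 → residual 0.0 km
  D: calculated 296.3 vs reported 272.6 → residual 23.7 km
A, B, C are mutually consistent (residuals ≈ 0); D is off by 23.7 km.

D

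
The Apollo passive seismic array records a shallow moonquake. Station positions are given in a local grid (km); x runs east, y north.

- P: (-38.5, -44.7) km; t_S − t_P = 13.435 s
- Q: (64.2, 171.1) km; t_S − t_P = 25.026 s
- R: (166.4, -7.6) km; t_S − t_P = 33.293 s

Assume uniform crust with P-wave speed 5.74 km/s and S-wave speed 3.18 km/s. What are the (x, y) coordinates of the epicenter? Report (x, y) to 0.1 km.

x ≈ -64.5 km, y ≈ 47.5 km

Distance from S−P lag: d = Δt · v_P v_S / (v_P − v_S) = Δt · (5.74·3.18)/(5.74−3.18) ≈ 7.1302·Δt.
So d_P = 95.79, d_Q = 178.44, d_R = 237.38 km.
Circle about each station: (x + 38.5)² + (y + 44.7)² = 95.79²; (x − 64.2)² + (y − 171.1)² = 178.44²; (x − 166.4)² + (y + 7.6)² = 237.38².
Subtracting the P equation from the Q and R equations removes the quadratic terms:
205.4 x + 431.6 y = 7251.40
409.8 x + 74.2 y = -22907.16
Solving the 2×2 system: x ≈ -64.5, y ≈ 47.5 km.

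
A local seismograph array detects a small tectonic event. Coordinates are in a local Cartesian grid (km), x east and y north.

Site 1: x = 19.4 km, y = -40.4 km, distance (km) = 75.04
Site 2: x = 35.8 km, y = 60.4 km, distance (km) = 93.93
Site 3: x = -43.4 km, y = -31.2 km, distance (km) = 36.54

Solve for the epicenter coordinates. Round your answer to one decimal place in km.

Circle about each station: (x − 19.4)² + (y + 40.4)² = 75.04²; (x − 35.8)² + (y − 60.4)² = 93.93²; (x + 43.4)² + (y + 31.2)² = 36.54².
Subtracting the Site 1 equation from the Site 2 and Site 3 equations removes the quadratic terms:
32.8 x + 201.6 y = -270.56
-125.6 x + 18.4 y = 5144.31
Solving the 2×2 system: x ≈ -40.2, y ≈ 5.2 km.

(-40.2, 5.2)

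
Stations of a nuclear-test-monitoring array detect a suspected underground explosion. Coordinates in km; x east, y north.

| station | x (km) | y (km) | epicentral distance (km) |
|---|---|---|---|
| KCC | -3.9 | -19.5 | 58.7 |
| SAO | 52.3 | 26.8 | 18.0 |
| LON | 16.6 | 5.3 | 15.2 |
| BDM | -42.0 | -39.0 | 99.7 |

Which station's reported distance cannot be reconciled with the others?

Solve using three stations at a time. Using KCC, SAO, BDM (subtract circle equations pairwise → linear system) gives (x, y) ≈ (34.7, 24.6).
Distances from that point to each station vs reported:
  KCC: calculated 58.6 vs reported 58.7 → residual 0.1 km
  SAO: calculated 17.7 vs reported 18.0 → residual 0.3 km
  LON: calculated 26.5 vs reported 15.2 → residual 11.3 km
  BDM: calculated 99.6 vs reported 99.7 → residual 0.1 km
KCC, SAO, BDM are mutually consistent (residuals ≈ 0); LON is off by 11.3 km.

LON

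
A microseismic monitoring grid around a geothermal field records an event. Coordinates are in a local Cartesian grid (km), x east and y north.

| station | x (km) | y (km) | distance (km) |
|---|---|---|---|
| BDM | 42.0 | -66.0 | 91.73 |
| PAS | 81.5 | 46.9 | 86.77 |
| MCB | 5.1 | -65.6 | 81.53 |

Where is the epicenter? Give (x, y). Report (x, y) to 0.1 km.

(0.5, 15.8)

Circle about each station: (x − 42.0)² + (y + 66.0)² = 91.73²; (x − 81.5)² + (y − 46.9)² = 86.77²; (x − 5.1)² + (y + 65.6)² = 81.53².
Subtracting the BDM equation from the PAS and MCB equations removes the quadratic terms:
79.0 x + 225.8 y = 3607.22
-73.8 x + 0.8 y = -23.38
Solving the 2×2 system: x ≈ 0.5, y ≈ 15.8 km.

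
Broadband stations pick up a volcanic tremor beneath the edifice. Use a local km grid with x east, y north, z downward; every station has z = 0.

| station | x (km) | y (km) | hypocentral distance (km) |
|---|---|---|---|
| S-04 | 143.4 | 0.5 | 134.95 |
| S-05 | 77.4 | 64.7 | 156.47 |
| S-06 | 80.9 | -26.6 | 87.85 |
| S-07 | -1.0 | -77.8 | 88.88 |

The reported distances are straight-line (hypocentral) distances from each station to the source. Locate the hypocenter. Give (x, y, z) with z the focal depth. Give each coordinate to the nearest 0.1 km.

x ≈ 54.5 km, y ≈ -73.7 km, depth ≈ 69.3 km

Each station gives a sphere (x−x_i)² + (y−y_i)² + z² = d_i² (stations at z=0).
Subtracting the S-04 sphere from S-05 and S-06: z² cancels, leaving linear equations in x and y:
-132.0 x + 128.4 y = -16658.32
-125.0 x − 54.2 y = -2817.56
Solving: x ≈ 54.501, y ≈ -73.709 km (keep extra digits for the depth step; rounded: 54.5, -73.7).
Then from the S-04 sphere: z² = 134.95² − (x − 143.4)² − (y − 0.5)² with x = 54.501, y = -73.709, so z ≈ 69.293 ≈ 69.3 km.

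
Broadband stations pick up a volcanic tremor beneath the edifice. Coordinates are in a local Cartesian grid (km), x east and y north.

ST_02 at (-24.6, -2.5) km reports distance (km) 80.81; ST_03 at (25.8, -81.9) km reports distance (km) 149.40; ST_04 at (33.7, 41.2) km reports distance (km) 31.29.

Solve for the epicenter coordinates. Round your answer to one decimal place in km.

Circle about each station: (x + 24.6)² + (y + 2.5)² = 80.81²; (x − 25.8)² + (y + 81.9)² = 149.40²; (x − 33.7)² + (y − 41.2)² = 31.29².
Subtracting the ST_02 equation from the ST_03 and ST_04 equations removes the quadratic terms:
100.8 x − 158.8 y = -9028.26
116.6 x + 87.4 y = 7772.91
Solving the 2×2 system: x ≈ 16.3, y ≈ 67.2 km.
Check against ST_02 (with the unrounded x, y): √((x + 24.6)²+(y + 2.5)²) = 80.81 ≈ 80.81 km. ✓

x ≈ 16.3 km, y ≈ 67.2 km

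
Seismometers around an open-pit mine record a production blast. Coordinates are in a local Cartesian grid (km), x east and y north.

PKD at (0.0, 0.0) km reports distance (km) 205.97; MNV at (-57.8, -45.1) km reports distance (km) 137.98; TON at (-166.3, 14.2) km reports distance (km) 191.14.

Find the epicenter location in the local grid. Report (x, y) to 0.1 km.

Circle about each station: x² + y² = 205.97²; (x + 57.8)² + (y + 45.1)² = 137.98²; (x + 166.3)² + (y − 14.2)² = 191.14².
Subtracting pairs of circle equations eliminates x²+y² and gives linear equations (the radical axes):
-115.6 x − 90.2 y = 28760.01
-332.6 x + 28.4 y = 33746.47
Solving the 2×2 system: x ≈ -116.0, y ≈ -170.2 km.

(-116.0, -170.2)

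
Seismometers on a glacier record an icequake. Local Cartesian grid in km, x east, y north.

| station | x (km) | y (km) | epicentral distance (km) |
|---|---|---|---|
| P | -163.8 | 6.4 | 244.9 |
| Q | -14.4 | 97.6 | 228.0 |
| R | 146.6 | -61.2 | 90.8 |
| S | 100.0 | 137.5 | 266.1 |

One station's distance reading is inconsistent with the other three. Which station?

Solve using three stations at a time. Using P, Q, S (subtract circle equations pairwise → linear system) gives (x, y) ≈ (44.3, -122.8).
Distances from that point to each station vs reported:
  P: calculated 245.0 vs reported 244.9 → residual 0.1 km
  Q: calculated 228.1 vs reported 228.0 → residual 0.1 km
  R: calculated 119.4 vs reported 90.8 → residual 28.6 km
  S: calculated 266.2 vs reported 266.1 → residual 0.1 km
P, Q, S are mutually consistent (residuals ≈ 0); R is off by 28.6 km.

R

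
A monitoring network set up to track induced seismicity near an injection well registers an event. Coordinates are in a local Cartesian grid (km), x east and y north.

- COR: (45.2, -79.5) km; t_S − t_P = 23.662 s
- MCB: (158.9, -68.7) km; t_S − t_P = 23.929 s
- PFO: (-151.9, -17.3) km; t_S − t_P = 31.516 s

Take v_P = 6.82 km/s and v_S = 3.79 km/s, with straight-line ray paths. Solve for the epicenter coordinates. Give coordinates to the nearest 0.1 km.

x ≈ 79.6 km, y ≈ 119.4 km

Distance from S−P lag: d = Δt · v_P v_S / (v_P − v_S) = Δt · (6.82·3.79)/(6.82−3.79) ≈ 8.5306·Δt.
So d_COR = 201.85, d_MCB = 204.13, d_PFO = 268.85 km.
Circle about each station: (x − 45.2)² + (y + 79.5)² = 201.85²; (x − 158.9)² + (y + 68.7)² = 204.13²; (x + 151.9)² + (y + 17.3)² = 268.85².
Subtracting pairs of circle equations eliminates x²+y² and gives linear equations (the radical axes):
227.4 x + 21.6 y = 20679.98
-394.2 x + 124.4 y = -16527.29
Solving the 2×2 system: x ≈ 79.6, y ≈ 119.4 km.
Check against COR (with the unrounded x, y): √((x − 45.2)²+(y + 79.5)²) = 201.84 ≈ 201.85 km. ✓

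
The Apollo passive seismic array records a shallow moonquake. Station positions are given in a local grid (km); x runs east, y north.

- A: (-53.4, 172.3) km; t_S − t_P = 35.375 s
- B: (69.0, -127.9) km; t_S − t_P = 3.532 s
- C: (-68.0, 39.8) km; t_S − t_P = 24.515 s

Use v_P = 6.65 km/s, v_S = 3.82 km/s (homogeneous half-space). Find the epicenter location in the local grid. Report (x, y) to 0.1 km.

x ≈ 94.3 km, y ≈ -108.8 km

Distance from S−P lag: d = Δt · v_P v_S / (v_P − v_S) = Δt · (6.65·3.82)/(6.65−3.82) ≈ 8.9763·Δt.
So d_A = 317.54, d_B = 31.70, d_C = 220.05 km.
Circle about each station: (x + 53.4)² + (y − 172.3)² = 317.54²; (x − 69.0)² + (y + 127.9)² = 31.70²; (x + 68.0)² + (y − 39.8)² = 220.05².
Subtracting pairs of circle equations eliminates x²+y² and gives linear equations (the radical axes):
244.8 x − 600.4 y = 88407.32
-29.2 x − 265.0 y = 26078.84
Solving the 2×2 system: x ≈ 94.3, y ≈ -108.8 km.
Check against A (with the unrounded x, y): √((x + 53.4)²+(y − 172.3)²) = 317.54 ≈ 317.54 km. ✓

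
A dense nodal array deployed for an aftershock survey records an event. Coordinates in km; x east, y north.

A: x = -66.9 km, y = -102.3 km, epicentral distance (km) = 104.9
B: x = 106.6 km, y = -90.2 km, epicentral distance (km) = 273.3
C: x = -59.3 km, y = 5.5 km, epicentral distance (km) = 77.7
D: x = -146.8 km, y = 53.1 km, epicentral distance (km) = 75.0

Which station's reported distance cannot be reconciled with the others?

Solve using three stations at a time. Using A, C, D (subtract circle equations pairwise → linear system) gives (x, y) ≈ (-132.5, -20.5).
Distances from that point to each station vs reported:
  A: calculated 104.9 vs reported 104.9 → residual 0.0 km
  B: calculated 249.0 vs reported 273.3 → residual 24.3 km
  C: calculated 77.7 vs reported 77.7 → residual 0.0 km
  D: calculated 75.0 vs reported 75.0 → residual 0.0 km
A, C, D are mutually consistent (residuals ≈ 0); B is off by 24.3 km.

B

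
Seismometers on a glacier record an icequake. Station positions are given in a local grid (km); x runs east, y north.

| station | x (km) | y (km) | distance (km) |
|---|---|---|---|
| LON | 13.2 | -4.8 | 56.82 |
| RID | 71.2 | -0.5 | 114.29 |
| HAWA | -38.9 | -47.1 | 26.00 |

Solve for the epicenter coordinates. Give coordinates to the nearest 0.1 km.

(-41.2, -21.2)

Circle about each station: (x − 13.2)² + (y + 4.8)² = 56.82²; (x − 71.2)² + (y + 0.5)² = 114.29²; (x + 38.9)² + (y + 47.1)² = 26.00².
Subtracting the LON equation from the RID and HAWA equations removes the quadratic terms:
116.0 x + 8.6 y = -4961.28
-104.2 x − 84.6 y = 6086.85
Solving the 2×2 system: x ≈ -41.2, y ≈ -21.2 km.
Check against LON (with the unrounded x, y): √((x − 13.2)²+(y + 4.8)²) = 56.82 ≈ 56.82 km. ✓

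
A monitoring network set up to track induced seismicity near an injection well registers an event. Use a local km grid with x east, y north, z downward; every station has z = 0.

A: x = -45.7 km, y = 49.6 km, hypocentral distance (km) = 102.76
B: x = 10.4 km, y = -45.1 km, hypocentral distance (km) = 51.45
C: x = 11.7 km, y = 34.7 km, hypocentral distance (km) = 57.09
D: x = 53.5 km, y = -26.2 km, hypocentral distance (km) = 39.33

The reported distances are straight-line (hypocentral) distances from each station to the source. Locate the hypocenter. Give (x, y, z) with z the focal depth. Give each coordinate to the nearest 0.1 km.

Each station gives a sphere (x−x_i)² + (y−y_i)² + z² = d_i² (stations at z=0).
Subtracting the A sphere from B and C: z² cancels, leaving linear equations in x and y:
112.2 x − 189.4 y = 5506.04
114.8 x − 29.8 y = 4092.68
Solving: x ≈ 33.211, y ≈ -9.397 km (keep extra digits for the depth step; rounded: 33.2, -9.4).
Then from the A sphere: z² = 102.76² − (x + 45.7)² − (y − 49.6)² with x = 33.211, y = -9.397, so z ≈ 29.189 ≈ 29.2 km.

x ≈ 33.2 km, y ≈ -9.4 km, depth ≈ 29.2 km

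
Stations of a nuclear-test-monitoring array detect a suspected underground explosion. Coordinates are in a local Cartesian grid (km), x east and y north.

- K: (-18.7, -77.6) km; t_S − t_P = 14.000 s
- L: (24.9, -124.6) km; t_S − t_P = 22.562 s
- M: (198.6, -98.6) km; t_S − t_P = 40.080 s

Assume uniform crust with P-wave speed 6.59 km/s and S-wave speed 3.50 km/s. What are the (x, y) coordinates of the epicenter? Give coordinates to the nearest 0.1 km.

Distance from S−P lag: d = Δt · v_P v_S / (v_P − v_S) = Δt · (6.59·3.50)/(6.59−3.50) ≈ 7.4644·Δt.
So d_K = 104.50, d_L = 168.41, d_M = 299.17 km.
Circle about each station: (x + 18.7)² + (y + 77.6)² = 104.50²; (x − 24.9)² + (y + 124.6)² = 168.41²; (x − 198.6)² + (y + 98.6)² = 299.17².
Subtracting pairs of circle equations eliminates x²+y² and gives linear equations (the radical axes):
87.2 x − 94.0 y = -7667.96
434.6 x − 42.0 y = -35789.97
Solving the 2×2 system: x ≈ -81.8, y ≈ 5.7 km.

x ≈ -81.8 km, y ≈ 5.7 km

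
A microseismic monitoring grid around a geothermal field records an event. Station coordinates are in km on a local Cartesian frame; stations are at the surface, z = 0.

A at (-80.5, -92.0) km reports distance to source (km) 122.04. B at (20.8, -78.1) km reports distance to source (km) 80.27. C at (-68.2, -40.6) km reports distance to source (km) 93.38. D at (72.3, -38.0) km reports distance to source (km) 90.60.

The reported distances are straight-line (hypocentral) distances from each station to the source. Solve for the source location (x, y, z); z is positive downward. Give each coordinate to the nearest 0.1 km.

x ≈ 3.6 km, y ≈ -24.9 km, depth ≈ 57.6 km

Each station gives a sphere (x−x_i)² + (y−y_i)² + z² = d_i² (stations at z=0).
Subtracting the A sphere from B and C: z² cancels, leaving linear equations in x and y:
202.6 x + 27.8 y = 38.49
24.6 x + 102.8 y = -2470.71
Solving: x ≈ 3.606, y ≈ -24.897 km (keep extra digits for the depth step; rounded: 3.6, -24.9).
Then from the A sphere: z² = 122.04² − (x + 80.5)² − (y + 92.0)² with x = 3.606, y = -24.897, so z ≈ 57.595 ≈ 57.6 km.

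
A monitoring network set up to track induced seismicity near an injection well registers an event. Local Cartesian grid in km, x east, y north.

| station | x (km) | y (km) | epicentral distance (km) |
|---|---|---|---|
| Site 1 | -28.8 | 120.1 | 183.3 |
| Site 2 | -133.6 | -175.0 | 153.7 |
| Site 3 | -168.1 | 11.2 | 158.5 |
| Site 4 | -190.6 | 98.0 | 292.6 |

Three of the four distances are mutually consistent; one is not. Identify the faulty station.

Solve using three stations at a time. Using Site 1, Site 2, Site 3 (subtract circle equations pairwise → linear system) gives (x, y) ≈ (-28.2, -63.2).
Distances from that point to each station vs reported:
  Site 1: calculated 183.3 vs reported 183.3 → residual 0.0 km
  Site 2: calculated 153.7 vs reported 153.7 → residual 0.0 km
  Site 3: calculated 158.5 vs reported 158.5 → residual 0.0 km
  Site 4: calculated 228.8 vs reported 292.6 → residual 63.8 km
Site 1, Site 2, Site 3 are mutually consistent (residuals ≈ 0); Site 4 is off by 63.8 km.

Site 4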